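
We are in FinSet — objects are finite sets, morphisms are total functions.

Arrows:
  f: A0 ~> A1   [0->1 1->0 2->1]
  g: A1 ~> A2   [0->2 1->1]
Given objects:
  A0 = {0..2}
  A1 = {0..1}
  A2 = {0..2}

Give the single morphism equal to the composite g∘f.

  0 f~>1 g~>1
  1 f~>0 g~>2
  2 f~>1 g~>1
composite: [0->1 1->2 2->1]

Answer: [0->1 1->2 2->1]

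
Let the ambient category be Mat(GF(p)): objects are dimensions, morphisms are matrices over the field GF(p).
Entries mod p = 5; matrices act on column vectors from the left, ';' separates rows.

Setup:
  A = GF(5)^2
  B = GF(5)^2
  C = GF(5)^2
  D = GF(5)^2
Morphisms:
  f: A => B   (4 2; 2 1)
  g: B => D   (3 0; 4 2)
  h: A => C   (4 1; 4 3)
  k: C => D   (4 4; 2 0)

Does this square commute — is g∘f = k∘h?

1) trace f;g:
  e0=(1,0) f=>(4,2) g=>(2,0)
  e1=(0,1) f=>(2,1) g=>(1,0)
  result₁ = (2 1; 0 0)
2) trace h;k:
  e0=(1,0) h=>(4,4) k=>(2,3)
  e1=(0,1) h=>(1,3) k=>(1,2)
  result₂ = (2 1; 3 2)
Equal? differ; not commutative

Answer: DOES NOT COMMUTE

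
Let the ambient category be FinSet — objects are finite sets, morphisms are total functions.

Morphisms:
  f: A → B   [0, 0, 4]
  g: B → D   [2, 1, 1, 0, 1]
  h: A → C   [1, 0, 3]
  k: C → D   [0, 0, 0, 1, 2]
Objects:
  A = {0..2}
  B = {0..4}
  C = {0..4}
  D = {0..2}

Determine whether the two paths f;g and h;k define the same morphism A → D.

1) trace f;g:
  0 f→0 g→2
  1 f→0 g→2
  2 f→4 g→1
  composite₁ = [2, 2, 1]
2) trace h;k:
  0 h→1 k→0
  1 h→0 k→0
  2 h→3 k→1
  composite₂ = [0, 0, 1]
Equal? differ; not commutative

Answer: DOES NOT COMMUTE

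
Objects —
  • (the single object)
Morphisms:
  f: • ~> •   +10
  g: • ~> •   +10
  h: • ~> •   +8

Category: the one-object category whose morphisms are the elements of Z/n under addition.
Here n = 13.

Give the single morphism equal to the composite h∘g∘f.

Answer: +2

Derivation:
  0 +10≡10 +10≡7 +8≡2  (mod 13)
composite: +2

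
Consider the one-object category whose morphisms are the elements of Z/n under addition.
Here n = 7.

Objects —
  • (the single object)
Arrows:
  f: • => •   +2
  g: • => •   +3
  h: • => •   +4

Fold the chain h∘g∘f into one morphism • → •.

  0 +2≡2 +3≡5 +4≡2  (mod 7)
result: +2

Answer: +2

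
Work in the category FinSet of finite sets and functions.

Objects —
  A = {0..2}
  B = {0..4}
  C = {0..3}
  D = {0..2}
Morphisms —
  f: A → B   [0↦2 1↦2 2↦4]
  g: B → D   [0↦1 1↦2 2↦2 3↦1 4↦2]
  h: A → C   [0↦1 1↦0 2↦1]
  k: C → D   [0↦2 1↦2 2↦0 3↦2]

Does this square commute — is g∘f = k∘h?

Along f;g (path 1):
  0 f→2 g→2
  1 f→2 g→2
  2 f→4 g→2
  composite₁ = [0↦2 1↦2 2↦2]
Along h;k (path 2):
  0 h→1 k→2
  1 h→0 k→2
  2 h→1 k→2
  composite₂ = [0↦2 1↦2 2↦2]
Equal? YES — commutes

Answer: COMMUTES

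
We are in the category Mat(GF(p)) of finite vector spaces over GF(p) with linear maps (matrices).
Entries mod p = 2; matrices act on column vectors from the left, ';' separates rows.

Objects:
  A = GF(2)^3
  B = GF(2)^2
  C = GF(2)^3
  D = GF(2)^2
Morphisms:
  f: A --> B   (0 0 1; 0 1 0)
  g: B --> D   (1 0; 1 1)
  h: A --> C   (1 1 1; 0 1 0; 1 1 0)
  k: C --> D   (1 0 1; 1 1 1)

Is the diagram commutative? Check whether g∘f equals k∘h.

1) trace f;g:
  e0=⟨1,0,0⟩ f-->⟨0,0⟩ g-->⟨0,0⟩
  e1=⟨0,1,0⟩ f-->⟨0,1⟩ g-->⟨0,1⟩
  e2=⟨0,0,1⟩ f-->⟨1,0⟩ g-->⟨1,1⟩
  result₁ = (0 0 1; 0 1 1)
2) trace h;k:
  e0=⟨1,0,0⟩ h-->⟨1,0,1⟩ k-->⟨0,0⟩
  e1=⟨0,1,0⟩ h-->⟨1,1,1⟩ k-->⟨0,1⟩
  e2=⟨0,0,1⟩ h-->⟨1,0,0⟩ k-->⟨1,1⟩
  result₂ = (0 0 1; 0 1 1)
Equal? equal; square commutes

Answer: COMMUTES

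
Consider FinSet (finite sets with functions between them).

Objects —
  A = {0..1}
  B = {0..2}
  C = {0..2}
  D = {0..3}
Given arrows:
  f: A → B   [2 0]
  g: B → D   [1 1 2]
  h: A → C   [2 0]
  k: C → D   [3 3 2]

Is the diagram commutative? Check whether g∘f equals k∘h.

Along f;g (path 1):
  0 f→2 g→2
  1 f→0 g→1
  composite₁ = [2 1]
Along h;k (path 2):
  0 h→2 k→2
  1 h→0 k→3
  composite₂ = [2 3]
Equal? distinct morphisms ✗

Answer: DOES NOT COMMUTE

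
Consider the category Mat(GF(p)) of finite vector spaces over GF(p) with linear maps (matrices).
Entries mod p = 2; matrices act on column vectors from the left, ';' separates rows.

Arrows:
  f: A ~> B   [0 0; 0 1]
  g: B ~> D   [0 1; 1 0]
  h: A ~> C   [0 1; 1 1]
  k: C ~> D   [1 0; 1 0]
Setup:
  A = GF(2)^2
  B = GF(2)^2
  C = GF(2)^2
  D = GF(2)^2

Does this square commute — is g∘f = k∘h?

Path 1 = f;g:
  e0=(1,0) f~>(0,0) g~>(0,0)
  e1=(0,1) f~>(0,1) g~>(1,0)
  result₁ = [0 1; 0 0]
Path 2 = h;k:
  e0=(1,0) h~>(0,1) k~>(0,0)
  e1=(0,1) h~>(1,1) k~>(1,1)
  result₂ = [0 1; 0 1]
Equal? differ; not commutative

Answer: DOES NOT COMMUTE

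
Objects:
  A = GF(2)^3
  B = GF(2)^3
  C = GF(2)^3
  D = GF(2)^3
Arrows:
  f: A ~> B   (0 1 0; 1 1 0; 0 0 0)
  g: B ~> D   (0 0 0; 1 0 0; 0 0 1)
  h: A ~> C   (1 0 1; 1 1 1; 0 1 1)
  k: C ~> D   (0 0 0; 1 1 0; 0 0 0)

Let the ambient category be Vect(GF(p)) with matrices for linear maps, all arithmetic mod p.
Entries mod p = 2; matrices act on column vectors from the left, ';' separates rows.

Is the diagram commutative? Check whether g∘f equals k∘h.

Answer: COMMUTES

Work:
1) trace f;g:
  e0=⟨1,0,0⟩ f~>⟨0,1,0⟩ g~>⟨0,0,0⟩
  e1=⟨0,1,0⟩ f~>⟨1,1,0⟩ g~>⟨0,1,0⟩
  e2=⟨0,0,1⟩ f~>⟨0,0,0⟩ g~>⟨0,0,0⟩
  composite₁ = (0 0 0; 0 1 0; 0 0 0)
2) trace h;k:
  e0=⟨1,0,0⟩ h~>⟨1,1,0⟩ k~>⟨0,0,0⟩
  e1=⟨0,1,0⟩ h~>⟨0,1,1⟩ k~>⟨0,1,0⟩
  e2=⟨0,0,1⟩ h~>⟨1,1,1⟩ k~>⟨0,0,0⟩
  composite₂ = (0 0 0; 0 1 0; 0 0 0)
Equal? same morphism ✓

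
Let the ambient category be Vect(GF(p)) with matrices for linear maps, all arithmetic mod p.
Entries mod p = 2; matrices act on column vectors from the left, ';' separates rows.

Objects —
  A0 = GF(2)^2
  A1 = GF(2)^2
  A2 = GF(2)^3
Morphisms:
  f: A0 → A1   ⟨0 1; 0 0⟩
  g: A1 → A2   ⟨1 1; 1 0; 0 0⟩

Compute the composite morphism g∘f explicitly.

  e0=[1,0] f→[0,0] g→[0,0,0]
  e1=[0,1] f→[1,0] g→[1,1,0]
composite: ⟨0 1; 0 1; 0 0⟩

Answer: ⟨0 1; 0 1; 0 0⟩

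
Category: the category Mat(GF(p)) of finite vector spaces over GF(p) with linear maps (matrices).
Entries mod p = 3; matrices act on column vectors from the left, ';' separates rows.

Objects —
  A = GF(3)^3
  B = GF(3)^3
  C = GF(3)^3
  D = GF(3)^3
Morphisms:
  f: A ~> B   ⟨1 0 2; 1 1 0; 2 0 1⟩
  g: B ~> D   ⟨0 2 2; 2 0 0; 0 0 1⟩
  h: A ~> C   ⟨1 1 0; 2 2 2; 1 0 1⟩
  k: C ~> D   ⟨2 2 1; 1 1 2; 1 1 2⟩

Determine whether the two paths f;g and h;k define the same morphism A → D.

Along f;g (path 1):
  e0=[1,0,0] f~>[1,1,2] g~>[0,2,2]
  e1=[0,1,0] f~>[0,1,0] g~>[2,0,0]
  e2=[0,0,1] f~>[2,0,1] g~>[2,1,1]
  result₁ = ⟨0 2 2; 2 0 1; 2 0 1⟩
Along h;k (path 2):
  e0=[1,0,0] h~>[1,2,1] k~>[1,2,2]
  e1=[0,1,0] h~>[1,2,0] k~>[0,0,0]
  e2=[0,0,1] h~>[0,2,1] k~>[2,1,1]
  result₂ = ⟨1 0 2; 2 0 1; 2 0 1⟩
Equal? NO — does not commute

Answer: DOES NOT COMMUTE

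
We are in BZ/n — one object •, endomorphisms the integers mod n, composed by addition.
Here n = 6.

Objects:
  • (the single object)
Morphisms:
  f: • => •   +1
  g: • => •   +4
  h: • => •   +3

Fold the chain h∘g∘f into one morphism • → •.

  0 +1≡1 +4≡5 +3≡2  (mod 6)
⟦path⟧: +2

Answer: +2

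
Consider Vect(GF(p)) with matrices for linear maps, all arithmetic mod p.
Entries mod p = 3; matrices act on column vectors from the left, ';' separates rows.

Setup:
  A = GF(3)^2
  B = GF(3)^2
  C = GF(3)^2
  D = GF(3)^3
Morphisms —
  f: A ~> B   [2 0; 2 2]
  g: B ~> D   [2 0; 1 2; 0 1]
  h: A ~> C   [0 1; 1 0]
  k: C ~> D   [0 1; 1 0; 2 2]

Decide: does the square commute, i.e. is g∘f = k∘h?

1) trace f;g:
  e0=[1,0] f~>[2,2] g~>[1,0,2]
  e1=[0,1] f~>[0,2] g~>[0,1,2]
  composite₁ = [1 0; 0 1; 2 2]
2) trace h;k:
  e0=[1,0] h~>[0,1] k~>[1,0,2]
  e1=[0,1] h~>[1,0] k~>[0,1,2]
  composite₂ = [1 0; 0 1; 2 2]
Equal? same morphism ✓

Answer: COMMUTES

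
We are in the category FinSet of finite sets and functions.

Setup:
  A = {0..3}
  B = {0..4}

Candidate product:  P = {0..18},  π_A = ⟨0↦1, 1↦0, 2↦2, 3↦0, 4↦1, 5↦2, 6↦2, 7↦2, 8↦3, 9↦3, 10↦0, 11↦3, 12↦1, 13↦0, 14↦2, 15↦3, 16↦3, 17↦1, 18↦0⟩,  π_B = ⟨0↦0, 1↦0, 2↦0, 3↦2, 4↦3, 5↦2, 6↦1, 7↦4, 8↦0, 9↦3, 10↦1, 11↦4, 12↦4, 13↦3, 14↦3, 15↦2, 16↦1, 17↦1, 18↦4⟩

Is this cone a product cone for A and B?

|A|·|B| = 4·5 = 20;  |P| = 19
  → cardinalities differ; no bijection possible.

Answer: NOT A VALID PRODUCT — |P|=19 ≠ |A|·|B|=20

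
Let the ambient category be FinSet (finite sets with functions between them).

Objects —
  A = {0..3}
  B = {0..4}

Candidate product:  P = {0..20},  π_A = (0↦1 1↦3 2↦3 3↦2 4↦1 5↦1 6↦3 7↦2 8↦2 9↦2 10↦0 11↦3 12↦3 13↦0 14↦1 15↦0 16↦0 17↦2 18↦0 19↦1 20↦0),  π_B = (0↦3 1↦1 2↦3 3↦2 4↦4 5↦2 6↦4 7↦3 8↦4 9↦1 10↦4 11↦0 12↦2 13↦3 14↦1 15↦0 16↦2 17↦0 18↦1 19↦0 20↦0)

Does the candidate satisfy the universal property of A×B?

Answer: NOT A VALID PRODUCT — |P|=21 ≠ |A|·|B|=20

Work:
|A|·|B| = 4·5 = 20;  |P| = 21
  → cardinalities differ; no bijection possible.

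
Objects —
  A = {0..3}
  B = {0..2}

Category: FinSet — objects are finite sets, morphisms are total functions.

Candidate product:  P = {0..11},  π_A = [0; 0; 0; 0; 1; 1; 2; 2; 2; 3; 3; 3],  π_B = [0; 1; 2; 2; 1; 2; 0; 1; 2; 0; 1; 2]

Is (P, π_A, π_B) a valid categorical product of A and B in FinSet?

|A|·|B| = 4·3 = 12;  |P| = 12
Check the pairing map k ↦ (π_A(k), π_B(k)):
  0 ↦ (0,0)
  1 ↦ (0,1)
  2 ↦ (0,2)
  3 ↦ (0,2)  ✗ repeats pair of k=2
  4 ↦ (1,1)
  5 ↦ (1,2)
  6 ↦ (2,0)
  7 ↦ (2,1)
  8 ↦ (2,2)
  9 ↦ (3,0)
  10 ↦ (3,1)
  11 ↦ (3,2)
distinct pairs in image: 11 / 12 needed
  → (0,2) hit at k=2 and k=3

Answer: NOT A VALID PRODUCT — duplicate pair at indices 2,3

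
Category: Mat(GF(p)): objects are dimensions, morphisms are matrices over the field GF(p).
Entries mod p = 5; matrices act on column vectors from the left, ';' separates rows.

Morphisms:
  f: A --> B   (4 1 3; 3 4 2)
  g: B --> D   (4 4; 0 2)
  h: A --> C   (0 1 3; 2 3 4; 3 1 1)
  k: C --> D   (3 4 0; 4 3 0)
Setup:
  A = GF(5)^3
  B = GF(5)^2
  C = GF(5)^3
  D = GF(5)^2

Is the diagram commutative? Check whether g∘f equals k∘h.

Answer: COMMUTES

Work:
1) trace f;g:
  e0=⟨1,0,0⟩ f-->⟨4,3⟩ g-->⟨3,1⟩
  e1=⟨0,1,0⟩ f-->⟨1,4⟩ g-->⟨0,3⟩
  e2=⟨0,0,1⟩ f-->⟨3,2⟩ g-->⟨0,4⟩
  composite₁ = (3 0 0; 1 3 4)
2) trace h;k:
  e0=⟨1,0,0⟩ h-->⟨0,2,3⟩ k-->⟨3,1⟩
  e1=⟨0,1,0⟩ h-->⟨1,3,1⟩ k-->⟨0,3⟩
  e2=⟨0,0,1⟩ h-->⟨3,4,1⟩ k-->⟨0,4⟩
  composite₂ = (3 0 0; 1 3 4)
Equal? YES — commutes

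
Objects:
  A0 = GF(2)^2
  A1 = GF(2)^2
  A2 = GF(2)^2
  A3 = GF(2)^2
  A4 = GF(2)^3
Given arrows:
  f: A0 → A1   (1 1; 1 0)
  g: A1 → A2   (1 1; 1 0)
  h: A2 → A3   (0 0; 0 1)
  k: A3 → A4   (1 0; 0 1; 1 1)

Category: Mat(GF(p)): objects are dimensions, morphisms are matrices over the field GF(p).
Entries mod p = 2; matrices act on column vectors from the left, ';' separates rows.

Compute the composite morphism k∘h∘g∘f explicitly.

Answer: (0 0; 1 1; 1 1)

Derivation:
  e0=[1,0] f→[1,1] g→[0,1] h→[0,1] k→[0,1,1]
  e1=[0,1] f→[1,0] g→[1,1] h→[0,1] k→[0,1,1]
⟦path⟧: (0 0; 1 1; 1 1)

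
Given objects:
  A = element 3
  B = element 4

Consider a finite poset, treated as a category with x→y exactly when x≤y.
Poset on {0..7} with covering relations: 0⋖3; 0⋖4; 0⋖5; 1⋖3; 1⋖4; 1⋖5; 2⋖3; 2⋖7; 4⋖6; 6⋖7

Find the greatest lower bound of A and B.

Common predecessors of 3,4: {0,1}
  maximal lower bounds 0 and 1 are incomparable: neither 0≤1 nor 1≤0
→ no greatest lower bound exists

Answer: NO MEET EXISTS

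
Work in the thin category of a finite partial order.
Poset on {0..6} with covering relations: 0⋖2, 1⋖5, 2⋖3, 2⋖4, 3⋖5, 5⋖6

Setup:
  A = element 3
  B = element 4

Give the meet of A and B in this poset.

{x : x≤A ∧ x≤B} = {0,2}  (A=3, B=4)
  0 ≤ 2
  2 ≤ 2
glb = 2

Answer: A∧B = 2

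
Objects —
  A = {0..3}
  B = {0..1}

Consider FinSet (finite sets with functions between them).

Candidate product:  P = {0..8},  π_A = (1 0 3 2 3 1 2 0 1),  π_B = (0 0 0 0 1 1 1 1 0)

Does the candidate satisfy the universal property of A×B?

Answer: NOT A VALID PRODUCT — |P|=9 ≠ |A|·|B|=8

Trace:
|A|·|B| = 4·2 = 8;  |P| = 9
  → cardinalities differ; no bijection possible.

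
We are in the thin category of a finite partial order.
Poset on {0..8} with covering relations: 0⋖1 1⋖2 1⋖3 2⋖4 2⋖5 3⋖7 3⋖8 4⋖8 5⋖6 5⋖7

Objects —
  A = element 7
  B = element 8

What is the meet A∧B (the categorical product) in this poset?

{x : x≤A ∧ x≤B} = {0,1,2,3}  (A=7, B=8)
  maximal lower bounds 2 and 3 are incomparable: neither 2≤3 nor 3≤2
→ no greatest lower bound exists

Answer: NO MEET EXISTS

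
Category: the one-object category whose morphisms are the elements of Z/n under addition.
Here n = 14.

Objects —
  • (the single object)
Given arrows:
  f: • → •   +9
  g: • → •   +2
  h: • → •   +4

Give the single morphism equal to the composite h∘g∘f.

Answer: +1

Work:
  0 +9≡9 +2≡11 +4≡1  (mod 14)
composite: +1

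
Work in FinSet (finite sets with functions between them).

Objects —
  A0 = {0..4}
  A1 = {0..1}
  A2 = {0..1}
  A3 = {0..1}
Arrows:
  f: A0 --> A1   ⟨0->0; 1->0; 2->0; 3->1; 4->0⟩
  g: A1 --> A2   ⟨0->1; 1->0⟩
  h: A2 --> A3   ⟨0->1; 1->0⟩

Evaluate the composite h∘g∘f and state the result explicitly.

  0 f-->0 g-->1 h-->0
  1 f-->0 g-->1 h-->0
  2 f-->0 g-->1 h-->0
  3 f-->1 g-->0 h-->1
  4 f-->0 g-->1 h-->0
result: ⟨0->0; 1->0; 2->0; 3->1; 4->0⟩

Answer: ⟨0->0; 1->0; 2->0; 3->1; 4->0⟩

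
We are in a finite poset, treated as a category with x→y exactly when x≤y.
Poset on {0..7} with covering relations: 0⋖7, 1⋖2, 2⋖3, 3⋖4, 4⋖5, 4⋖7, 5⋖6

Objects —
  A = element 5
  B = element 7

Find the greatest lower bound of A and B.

Answer: A∧B = 4

Derivation:
Common predecessors of 5,7: {1,2,3,4}
  1 ⊑ 4
  2 ⊑ 4
  3 ⊑ 4
  4 ⊑ 4
glb = 4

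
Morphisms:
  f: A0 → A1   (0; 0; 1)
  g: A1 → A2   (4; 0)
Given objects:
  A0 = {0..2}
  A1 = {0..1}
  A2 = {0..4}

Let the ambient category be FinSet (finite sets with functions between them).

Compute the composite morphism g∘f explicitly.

Answer: (4; 4; 0)

Trace:
  0 f→0 g→4
  1 f→0 g→4
  2 f→1 g→0
⟦path⟧: (4; 4; 0)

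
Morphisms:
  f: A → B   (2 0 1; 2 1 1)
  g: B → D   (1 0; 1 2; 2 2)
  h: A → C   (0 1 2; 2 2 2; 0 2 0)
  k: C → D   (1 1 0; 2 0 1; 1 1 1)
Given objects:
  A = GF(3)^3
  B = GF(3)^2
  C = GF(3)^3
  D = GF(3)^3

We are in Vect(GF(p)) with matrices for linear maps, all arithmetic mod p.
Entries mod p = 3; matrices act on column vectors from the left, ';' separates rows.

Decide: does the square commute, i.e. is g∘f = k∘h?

Answer: DOES NOT COMMUTE

Trace:
Along f;g (path 1):
  e0=(1,0,0) f→(2,2) g→(2,0,2)
  e1=(0,1,0) f→(0,1) g→(0,2,2)
  e2=(0,0,1) f→(1,1) g→(1,0,1)
  result₁ = (2 0 1; 0 2 0; 2 2 1)
Along h;k (path 2):
  e0=(1,0,0) h→(0,2,0) k→(2,0,2)
  e1=(0,1,0) h→(1,2,2) k→(0,1,2)
  e2=(0,0,1) h→(2,2,0) k→(1,1,1)
  result₂ = (2 0 1; 0 1 1; 2 2 1)
Equal? differ; not commutative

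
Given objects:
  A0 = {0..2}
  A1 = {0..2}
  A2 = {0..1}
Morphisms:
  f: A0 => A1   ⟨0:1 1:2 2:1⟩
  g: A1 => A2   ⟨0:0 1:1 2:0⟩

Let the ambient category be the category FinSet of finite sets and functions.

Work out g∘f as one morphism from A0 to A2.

Answer: ⟨0:1 1:0 2:1⟩

Trace:
  0 f=>1 g=>1
  1 f=>2 g=>0
  2 f=>1 g=>1
result: ⟨0:1 1:0 2:1⟩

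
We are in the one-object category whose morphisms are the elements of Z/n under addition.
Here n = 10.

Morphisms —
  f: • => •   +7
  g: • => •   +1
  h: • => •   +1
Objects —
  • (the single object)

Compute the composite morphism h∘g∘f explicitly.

Answer: +9

Work:
  0 +7≡7 +1≡8 +1≡9  (mod 10)
composite: +9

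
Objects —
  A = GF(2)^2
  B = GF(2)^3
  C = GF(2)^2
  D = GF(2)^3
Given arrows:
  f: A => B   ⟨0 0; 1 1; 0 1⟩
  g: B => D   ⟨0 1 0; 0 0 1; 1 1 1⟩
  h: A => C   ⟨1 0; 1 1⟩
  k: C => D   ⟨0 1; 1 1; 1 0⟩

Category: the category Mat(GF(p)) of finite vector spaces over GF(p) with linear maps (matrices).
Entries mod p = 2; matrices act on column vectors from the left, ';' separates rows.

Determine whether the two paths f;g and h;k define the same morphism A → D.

Path 1 = f;g:
  e0=⟨1,0⟩ f=>⟨0,1,0⟩ g=>⟨1,0,1⟩
  e1=⟨0,1⟩ f=>⟨0,1,1⟩ g=>⟨1,1,0⟩
  composite₁ = ⟨1 1; 0 1; 1 0⟩
Path 2 = h;k:
  e0=⟨1,0⟩ h=>⟨1,1⟩ k=>⟨1,0,1⟩
  e1=⟨0,1⟩ h=>⟨0,1⟩ k=>⟨1,1,0⟩
  composite₂ = ⟨1 1; 0 1; 1 0⟩
Equal? YES — commutes

Answer: COMMUTES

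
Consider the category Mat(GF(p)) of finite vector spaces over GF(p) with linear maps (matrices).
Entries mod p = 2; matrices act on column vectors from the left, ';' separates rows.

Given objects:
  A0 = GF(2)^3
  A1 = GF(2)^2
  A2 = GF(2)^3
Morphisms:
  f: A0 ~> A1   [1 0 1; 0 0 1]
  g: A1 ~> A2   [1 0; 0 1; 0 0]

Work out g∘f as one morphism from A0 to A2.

Answer: [1 0 1; 0 0 1; 0 0 0]

Derivation:
  e0=[1,0,0] f~>[1,0] g~>[1,0,0]
  e1=[0,1,0] f~>[0,0] g~>[0,0,0]
  e2=[0,0,1] f~>[1,1] g~>[1,1,0]
result: [1 0 1; 0 0 1; 0 0 0]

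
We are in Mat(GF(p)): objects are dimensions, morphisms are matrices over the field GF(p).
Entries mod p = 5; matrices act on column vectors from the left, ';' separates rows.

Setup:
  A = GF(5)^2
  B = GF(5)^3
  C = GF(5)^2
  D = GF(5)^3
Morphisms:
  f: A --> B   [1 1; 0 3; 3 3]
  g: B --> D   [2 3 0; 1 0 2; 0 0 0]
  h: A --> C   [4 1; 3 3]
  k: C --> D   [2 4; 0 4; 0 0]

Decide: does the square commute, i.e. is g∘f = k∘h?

Answer: DOES NOT COMMUTE

Work:
1) trace f;g:
  e0=⟨1,0⟩ f-->⟨1,0,3⟩ g-->⟨2,2,0⟩
  e1=⟨0,1⟩ f-->⟨1,3,3⟩ g-->⟨1,2,0⟩
  result₁ = [2 1; 2 2; 0 0]
2) trace h;k:
  e0=⟨1,0⟩ h-->⟨4,3⟩ k-->⟨0,2,0⟩
  e1=⟨0,1⟩ h-->⟨1,3⟩ k-->⟨4,2,0⟩
  result₂ = [0 4; 2 2; 0 0]
Equal? differ; not commutative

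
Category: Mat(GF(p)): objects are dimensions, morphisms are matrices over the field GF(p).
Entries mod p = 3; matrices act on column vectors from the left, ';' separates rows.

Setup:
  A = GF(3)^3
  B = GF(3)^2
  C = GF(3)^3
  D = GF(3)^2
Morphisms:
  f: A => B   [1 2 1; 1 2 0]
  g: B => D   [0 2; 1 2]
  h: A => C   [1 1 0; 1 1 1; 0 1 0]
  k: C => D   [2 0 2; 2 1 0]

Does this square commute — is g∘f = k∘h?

Answer: COMMUTES

Derivation:
1) trace f;g:
  e0=⟨1,0,0⟩ f=>⟨1,1⟩ g=>⟨2,0⟩
  e1=⟨0,1,0⟩ f=>⟨2,2⟩ g=>⟨1,0⟩
  e2=⟨0,0,1⟩ f=>⟨1,0⟩ g=>⟨0,1⟩
  result₁ = [2 1 0; 0 0 1]
2) trace h;k:
  e0=⟨1,0,0⟩ h=>⟨1,1,0⟩ k=>⟨2,0⟩
  e1=⟨0,1,0⟩ h=>⟨1,1,1⟩ k=>⟨1,0⟩
  e2=⟨0,0,1⟩ h=>⟨0,1,0⟩ k=>⟨0,1⟩
  result₂ = [2 1 0; 0 0 1]
Equal? YES — commutes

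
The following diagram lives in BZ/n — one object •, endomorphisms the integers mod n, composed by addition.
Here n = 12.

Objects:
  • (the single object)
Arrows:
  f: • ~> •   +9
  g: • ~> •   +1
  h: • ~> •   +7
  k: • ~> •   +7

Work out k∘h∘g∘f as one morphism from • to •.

Answer: +0

Trace:
  0 +9≡9 +1≡10 +7≡5 +7≡0  (mod 12)
⟦path⟧: +0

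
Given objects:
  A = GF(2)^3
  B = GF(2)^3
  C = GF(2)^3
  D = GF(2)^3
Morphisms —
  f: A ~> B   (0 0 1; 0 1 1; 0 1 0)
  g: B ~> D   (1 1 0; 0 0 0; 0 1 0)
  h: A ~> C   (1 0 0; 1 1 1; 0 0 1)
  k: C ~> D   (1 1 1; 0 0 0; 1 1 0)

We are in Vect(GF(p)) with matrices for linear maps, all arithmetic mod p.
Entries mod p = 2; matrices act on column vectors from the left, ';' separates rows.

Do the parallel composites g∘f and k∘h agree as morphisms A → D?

Path 1 = f;g:
  e0=(1,0,0) f~>(0,0,0) g~>(0,0,0)
  e1=(0,1,0) f~>(0,1,1) g~>(1,0,1)
  e2=(0,0,1) f~>(1,1,0) g~>(0,0,1)
  result₁ = (0 1 0; 0 0 0; 0 1 1)
Path 2 = h;k:
  e0=(1,0,0) h~>(1,1,0) k~>(0,0,0)
  e1=(0,1,0) h~>(0,1,0) k~>(1,0,1)
  e2=(0,0,1) h~>(0,1,1) k~>(0,0,1)
  result₂ = (0 1 0; 0 0 0; 0 1 1)
Equal? same morphism ✓

Answer: COMMUTES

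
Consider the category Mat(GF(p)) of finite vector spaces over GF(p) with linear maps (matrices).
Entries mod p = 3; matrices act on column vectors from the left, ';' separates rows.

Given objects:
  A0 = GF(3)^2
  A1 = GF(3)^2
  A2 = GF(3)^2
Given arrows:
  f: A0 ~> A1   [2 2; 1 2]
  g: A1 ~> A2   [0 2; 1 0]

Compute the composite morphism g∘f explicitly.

Answer: [2 1; 2 2]

Work:
  e0=⟨1,0⟩ f~>⟨2,1⟩ g~>⟨2,2⟩
  e1=⟨0,1⟩ f~>⟨2,2⟩ g~>⟨1,2⟩
⟦path⟧: [2 1; 2 2]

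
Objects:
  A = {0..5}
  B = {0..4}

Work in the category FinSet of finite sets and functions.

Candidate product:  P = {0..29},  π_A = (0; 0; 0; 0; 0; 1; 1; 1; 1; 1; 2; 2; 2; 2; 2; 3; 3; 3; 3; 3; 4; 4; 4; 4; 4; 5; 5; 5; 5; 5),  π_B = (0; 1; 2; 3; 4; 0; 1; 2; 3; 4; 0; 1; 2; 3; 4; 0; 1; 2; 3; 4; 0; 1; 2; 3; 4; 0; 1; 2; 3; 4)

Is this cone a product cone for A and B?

|A|·|B| = 6·5 = 30;  |P| = 30
Check the pairing map k ↦ (π_A(k), π_B(k)):
  0 -> (0,0)
  1 -> (0,1)
  2 -> (0,2)
  3 -> (0,3)
  4 -> (0,4)
  5 -> (1,0)
  6 -> (1,1)
  7 -> (1,2)
  8 -> (1,3)
  9 -> (1,4)
  10 -> (2,0)
  11 -> (2,1)
  12 -> (2,2)
  13 -> (2,3)
  14 -> (2,4)
  15 -> (3,0)
  16 -> (3,1)
  17 -> (3,2)
  18 -> (3,3)
  19 -> (3,4)
  20 -> (4,0)
  21 -> (4,1)
  22 -> (4,2)
  23 -> (4,3)
  24 -> (4,4)
  25 -> (5,0)
  26 -> (5,1)
  27 -> (5,2)
  28 -> (5,3)
  29 -> (5,4)
distinct pairs in image: 30 / 30 needed
  → bijection onto A×B; projections well-typed.

Answer: VALID PRODUCT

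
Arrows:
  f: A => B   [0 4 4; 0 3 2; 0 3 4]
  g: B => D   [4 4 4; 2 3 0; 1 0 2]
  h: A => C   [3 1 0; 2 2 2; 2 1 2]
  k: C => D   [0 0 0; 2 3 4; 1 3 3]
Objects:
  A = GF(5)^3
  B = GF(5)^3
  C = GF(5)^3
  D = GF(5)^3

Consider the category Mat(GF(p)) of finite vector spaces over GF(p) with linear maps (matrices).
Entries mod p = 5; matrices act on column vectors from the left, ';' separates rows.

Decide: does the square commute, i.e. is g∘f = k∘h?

Answer: COMMUTES

Trace:
1) trace f;g:
  e0=[1,0,0] f=>[0,0,0] g=>[0,0,0]
  e1=[0,1,0] f=>[4,3,3] g=>[0,2,0]
  e2=[0,0,1] f=>[4,2,4] g=>[0,4,2]
  ⟦path⟧₁ = [0 0 0; 0 2 4; 0 0 2]
2) trace h;k:
  e0=[1,0,0] h=>[3,2,2] k=>[0,0,0]
  e1=[0,1,0] h=>[1,2,1] k=>[0,2,0]
  e2=[0,0,1] h=>[0,2,2] k=>[0,4,2]
  ⟦path⟧₂ = [0 0 0; 0 2 4; 0 0 2]
Equal? same morphism ✓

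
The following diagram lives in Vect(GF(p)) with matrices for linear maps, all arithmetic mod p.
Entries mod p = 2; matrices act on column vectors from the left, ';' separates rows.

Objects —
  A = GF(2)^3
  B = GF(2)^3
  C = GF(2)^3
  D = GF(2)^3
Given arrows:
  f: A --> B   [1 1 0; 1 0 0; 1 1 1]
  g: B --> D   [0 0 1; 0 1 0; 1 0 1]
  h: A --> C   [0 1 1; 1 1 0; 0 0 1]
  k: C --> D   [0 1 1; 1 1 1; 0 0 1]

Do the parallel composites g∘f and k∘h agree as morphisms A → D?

Along f;g (path 1):
  e0=[1,0,0] f-->[1,1,1] g-->[1,1,0]
  e1=[0,1,0] f-->[1,0,1] g-->[1,0,0]
  e2=[0,0,1] f-->[0,0,1] g-->[1,0,1]
  composite₁ = [1 1 1; 1 0 0; 0 0 1]
Along h;k (path 2):
  e0=[1,0,0] h-->[0,1,0] k-->[1,1,0]
  e1=[0,1,0] h-->[1,1,0] k-->[1,0,0]
  e2=[0,0,1] h-->[1,0,1] k-->[1,0,1]
  composite₂ = [1 1 1; 1 0 0; 0 0 1]
Equal? same morphism ✓

Answer: COMMUTES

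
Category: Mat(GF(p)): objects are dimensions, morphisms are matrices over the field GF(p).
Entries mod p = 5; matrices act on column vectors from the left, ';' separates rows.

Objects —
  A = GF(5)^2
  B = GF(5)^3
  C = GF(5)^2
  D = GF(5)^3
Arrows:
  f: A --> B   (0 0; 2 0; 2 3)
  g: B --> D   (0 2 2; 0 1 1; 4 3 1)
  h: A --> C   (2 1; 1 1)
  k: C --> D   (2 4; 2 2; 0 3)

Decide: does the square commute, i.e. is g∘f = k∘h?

1) trace f;g:
  e0=[1,0] f-->[0,2,2] g-->[3,4,3]
  e1=[0,1] f-->[0,0,3] g-->[1,3,3]
  composite₁ = (3 1; 4 3; 3 3)
2) trace h;k:
  e0=[1,0] h-->[2,1] k-->[3,1,3]
  e1=[0,1] h-->[1,1] k-->[1,4,3]
  composite₂ = (3 1; 1 4; 3 3)
Equal? differ; not commutative

Answer: DOES NOT COMMUTE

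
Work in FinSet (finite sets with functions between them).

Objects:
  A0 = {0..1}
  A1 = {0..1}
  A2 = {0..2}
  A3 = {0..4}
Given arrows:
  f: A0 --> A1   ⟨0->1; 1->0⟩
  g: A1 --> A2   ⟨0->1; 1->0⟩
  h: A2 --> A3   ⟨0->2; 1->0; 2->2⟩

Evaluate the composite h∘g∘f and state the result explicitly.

Answer: ⟨0->2; 1->0⟩

Work:
  0 f-->1 g-->0 h-->2
  1 f-->0 g-->1 h-->0
composite: ⟨0->2; 1->0⟩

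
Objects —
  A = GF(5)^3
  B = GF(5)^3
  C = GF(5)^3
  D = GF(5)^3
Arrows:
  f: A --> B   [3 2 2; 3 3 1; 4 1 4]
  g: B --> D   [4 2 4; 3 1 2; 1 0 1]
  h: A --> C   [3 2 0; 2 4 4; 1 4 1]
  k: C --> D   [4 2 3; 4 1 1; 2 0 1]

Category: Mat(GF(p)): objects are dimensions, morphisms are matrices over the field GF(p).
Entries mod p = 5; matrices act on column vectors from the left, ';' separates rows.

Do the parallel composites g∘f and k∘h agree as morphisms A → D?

1) trace f;g:
  e0=(1,0,0) f-->(3,3,4) g-->(4,0,2)
  e1=(0,1,0) f-->(2,3,1) g-->(3,1,3)
  e2=(0,0,1) f-->(2,1,4) g-->(1,0,1)
  composite₁ = [4 3 1; 0 1 0; 2 3 1]
2) trace h;k:
  e0=(1,0,0) h-->(3,2,1) k-->(4,0,2)
  e1=(0,1,0) h-->(2,4,4) k-->(3,1,3)
  e2=(0,0,1) h-->(0,4,1) k-->(1,0,1)
  composite₂ = [4 3 1; 0 1 0; 2 3 1]
Equal? same morphism ✓

Answer: COMMUTES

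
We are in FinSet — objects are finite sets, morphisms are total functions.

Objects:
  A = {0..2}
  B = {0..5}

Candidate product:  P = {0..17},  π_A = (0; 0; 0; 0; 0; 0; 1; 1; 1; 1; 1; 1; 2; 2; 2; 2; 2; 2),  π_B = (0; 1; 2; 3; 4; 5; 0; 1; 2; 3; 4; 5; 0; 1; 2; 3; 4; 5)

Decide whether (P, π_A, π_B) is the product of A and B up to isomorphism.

Answer: VALID PRODUCT

Work:
|A|·|B| = 3·6 = 18;  |P| = 18
Check the pairing map k ↦ (π_A(k), π_B(k)):
  0 -> (0,0)
  1 -> (0,1)
  2 -> (0,2)
  3 -> (0,3)
  4 -> (0,4)
  5 -> (0,5)
  6 -> (1,0)
  7 -> (1,1)
  8 -> (1,2)
  9 -> (1,3)
  10 -> (1,4)
  11 -> (1,5)
  12 -> (2,0)
  13 -> (2,1)
  14 -> (2,2)
  15 -> (2,3)
  16 -> (2,4)
  17 -> (2,5)
distinct pairs in image: 18 / 18 needed
  → bijection onto A×B; projections well-typed.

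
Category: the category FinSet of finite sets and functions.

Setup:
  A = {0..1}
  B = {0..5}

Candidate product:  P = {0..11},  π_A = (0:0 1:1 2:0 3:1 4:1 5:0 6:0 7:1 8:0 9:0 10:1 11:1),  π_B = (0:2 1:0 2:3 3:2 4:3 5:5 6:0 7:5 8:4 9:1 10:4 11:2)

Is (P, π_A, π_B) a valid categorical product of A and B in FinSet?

Answer: NOT A VALID PRODUCT — duplicate pair at indices 3,11

Derivation:
|A|·|B| = 2·6 = 12;  |P| = 12
Check the pairing map k ↦ (π_A(k), π_B(k)):
  0 : (0,2)
  1 : (1,0)
  2 : (0,3)
  3 : (1,2)
  4 : (1,3)
  5 : (0,5)
  6 : (0,0)
  7 : (1,5)
  8 : (0,4)
  9 : (0,1)
  10 : (1,4)
  11 : (1,2)  ✗ repeats pair of k=3
distinct pairs in image: 11 / 12 needed
  → (1,2) hit at k=3 and k=11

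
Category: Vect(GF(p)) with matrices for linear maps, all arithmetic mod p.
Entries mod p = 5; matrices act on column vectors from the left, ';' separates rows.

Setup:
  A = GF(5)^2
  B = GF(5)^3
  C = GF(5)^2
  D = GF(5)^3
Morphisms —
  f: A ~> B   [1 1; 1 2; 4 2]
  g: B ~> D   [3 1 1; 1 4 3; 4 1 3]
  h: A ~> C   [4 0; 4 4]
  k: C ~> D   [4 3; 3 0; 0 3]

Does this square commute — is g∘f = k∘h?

Answer: COMMUTES

Trace:
Along f;g (path 1):
  e0=[1,0] f~>[1,1,4] g~>[3,2,2]
  e1=[0,1] f~>[1,2,2] g~>[2,0,2]
  composite₁ = [3 2; 2 0; 2 2]
Along h;k (path 2):
  e0=[1,0] h~>[4,4] k~>[3,2,2]
  e1=[0,1] h~>[0,4] k~>[2,0,2]
  composite₂ = [3 2; 2 0; 2 2]
Equal? equal; square commutes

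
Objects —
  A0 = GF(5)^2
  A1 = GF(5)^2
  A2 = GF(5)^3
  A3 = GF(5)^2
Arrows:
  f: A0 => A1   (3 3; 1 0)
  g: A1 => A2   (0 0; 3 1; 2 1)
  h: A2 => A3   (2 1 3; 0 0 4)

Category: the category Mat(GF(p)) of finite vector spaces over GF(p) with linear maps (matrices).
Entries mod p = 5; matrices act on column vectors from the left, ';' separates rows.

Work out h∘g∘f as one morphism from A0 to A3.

  e0=⟨1,0⟩ f=>⟨3,1⟩ g=>⟨0,0,2⟩ h=>⟨1,3⟩
  e1=⟨0,1⟩ f=>⟨3,0⟩ g=>⟨0,4,1⟩ h=>⟨2,4⟩
result: (1 2; 3 4)

Answer: (1 2; 3 4)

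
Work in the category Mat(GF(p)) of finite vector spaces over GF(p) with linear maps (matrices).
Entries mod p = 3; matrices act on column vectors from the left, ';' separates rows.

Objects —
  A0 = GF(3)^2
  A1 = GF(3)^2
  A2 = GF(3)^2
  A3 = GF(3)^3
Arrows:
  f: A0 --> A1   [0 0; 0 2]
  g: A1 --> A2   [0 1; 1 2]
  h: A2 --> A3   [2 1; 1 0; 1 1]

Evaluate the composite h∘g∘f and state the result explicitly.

  e0=(1,0) f-->(0,0) g-->(0,0) h-->(0,0,0)
  e1=(0,1) f-->(0,2) g-->(2,1) h-->(2,2,0)
⟦path⟧: [0 2; 0 2; 0 0]

Answer: [0 2; 0 2; 0 0]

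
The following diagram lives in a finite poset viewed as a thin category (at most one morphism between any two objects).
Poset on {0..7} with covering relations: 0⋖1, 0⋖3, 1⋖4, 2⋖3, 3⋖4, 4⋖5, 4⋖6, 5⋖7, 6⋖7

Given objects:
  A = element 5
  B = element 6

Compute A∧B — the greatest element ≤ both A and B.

Answer: A∧B = 4

Work:
{x : x⊑A ∧ x⊑B} = {0,1,2,3,4}  (A=5, B=6)
  0 ⊑ 4
  1 ⊑ 4
  2 ⊑ 4
  3 ⊑ 4
  4 ⊑ 4
glb = 4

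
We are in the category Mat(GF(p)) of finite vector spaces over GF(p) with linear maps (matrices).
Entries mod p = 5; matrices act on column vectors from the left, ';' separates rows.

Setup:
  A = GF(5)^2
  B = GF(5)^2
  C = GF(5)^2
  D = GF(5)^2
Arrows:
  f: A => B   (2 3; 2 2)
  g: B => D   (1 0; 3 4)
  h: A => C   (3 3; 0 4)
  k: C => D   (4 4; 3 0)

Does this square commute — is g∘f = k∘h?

1) trace f;g:
  e0=[1,0] f=>[2,2] g=>[2,4]
  e1=[0,1] f=>[3,2] g=>[3,2]
  composite₁ = (2 3; 4 2)
2) trace h;k:
  e0=[1,0] h=>[3,0] k=>[2,4]
  e1=[0,1] h=>[3,4] k=>[3,4]
  composite₂ = (2 3; 4 4)
Equal? differ; not commutative

Answer: DOES NOT COMMUTE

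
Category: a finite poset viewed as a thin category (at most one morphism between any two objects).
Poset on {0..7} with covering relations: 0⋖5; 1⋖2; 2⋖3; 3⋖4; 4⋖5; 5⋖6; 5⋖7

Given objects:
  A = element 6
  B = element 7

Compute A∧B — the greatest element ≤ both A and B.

Answer: A∧B = 5

Trace:
{x : x≤A ∧ x≤B} = {0,1,2,3,4,5}  (A=6, B=7)
  0 ≤ 5
  1 ≤ 5
  2 ≤ 5
  3 ≤ 5
  4 ≤ 5
  5 ≤ 5
glb = 5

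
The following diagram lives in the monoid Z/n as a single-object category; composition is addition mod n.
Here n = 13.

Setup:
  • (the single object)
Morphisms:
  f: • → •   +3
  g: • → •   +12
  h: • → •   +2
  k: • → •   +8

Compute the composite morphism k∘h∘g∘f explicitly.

  0 +3≡3 +12≡2 +2≡4 +8≡12  (mod 13)
⟦path⟧: +12

Answer: +12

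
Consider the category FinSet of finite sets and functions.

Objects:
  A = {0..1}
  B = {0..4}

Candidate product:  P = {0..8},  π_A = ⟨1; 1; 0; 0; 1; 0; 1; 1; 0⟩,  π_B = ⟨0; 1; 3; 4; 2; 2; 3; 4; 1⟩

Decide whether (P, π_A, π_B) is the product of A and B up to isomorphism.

|A|·|B| = 2·5 = 10;  |P| = 9
  → cardinalities differ; no bijection possible.

Answer: NOT A VALID PRODUCT — |P|=9 ≠ |A|·|B|=10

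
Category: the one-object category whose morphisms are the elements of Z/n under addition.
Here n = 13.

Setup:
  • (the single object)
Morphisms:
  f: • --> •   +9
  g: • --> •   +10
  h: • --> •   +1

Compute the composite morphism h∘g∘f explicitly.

Answer: +7

Trace:
  0 +9≡9 +10≡6 +1≡7  (mod 13)
composite: +7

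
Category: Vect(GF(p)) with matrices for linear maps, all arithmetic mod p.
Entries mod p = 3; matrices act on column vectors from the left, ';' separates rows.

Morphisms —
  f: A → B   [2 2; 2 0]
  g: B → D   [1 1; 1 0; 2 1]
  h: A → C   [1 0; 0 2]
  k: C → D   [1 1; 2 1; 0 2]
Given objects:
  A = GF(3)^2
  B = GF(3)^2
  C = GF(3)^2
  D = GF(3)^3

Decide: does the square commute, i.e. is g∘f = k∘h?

1) trace f;g:
  e0=(1,0) f→(2,2) g→(1,2,0)
  e1=(0,1) f→(2,0) g→(2,2,1)
  composite₁ = [1 2; 2 2; 0 1]
2) trace h;k:
  e0=(1,0) h→(1,0) k→(1,2,0)
  e1=(0,1) h→(0,2) k→(2,2,1)
  composite₂ = [1 2; 2 2; 0 1]
Equal? equal; square commutes

Answer: COMMUTES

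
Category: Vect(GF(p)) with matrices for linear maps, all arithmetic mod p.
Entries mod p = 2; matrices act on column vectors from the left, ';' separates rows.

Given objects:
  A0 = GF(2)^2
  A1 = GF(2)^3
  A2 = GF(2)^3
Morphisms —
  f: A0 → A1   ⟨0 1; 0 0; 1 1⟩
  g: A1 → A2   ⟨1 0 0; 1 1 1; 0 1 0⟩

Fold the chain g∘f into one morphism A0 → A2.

  e0=⟨1,0⟩ f→⟨0,0,1⟩ g→⟨0,1,0⟩
  e1=⟨0,1⟩ f→⟨1,0,1⟩ g→⟨1,0,0⟩
result: ⟨0 1; 1 0; 0 0⟩

Answer: ⟨0 1; 1 0; 0 0⟩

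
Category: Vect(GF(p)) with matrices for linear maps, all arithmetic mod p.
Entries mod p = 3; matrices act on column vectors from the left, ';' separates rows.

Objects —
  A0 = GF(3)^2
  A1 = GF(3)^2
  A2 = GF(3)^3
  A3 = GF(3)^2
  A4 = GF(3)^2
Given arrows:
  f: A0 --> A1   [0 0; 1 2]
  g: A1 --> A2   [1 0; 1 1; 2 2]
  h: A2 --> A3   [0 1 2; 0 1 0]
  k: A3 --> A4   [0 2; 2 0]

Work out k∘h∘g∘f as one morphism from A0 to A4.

  e0=(1,0) f-->(0,1) g-->(0,1,2) h-->(2,1) k-->(2,1)
  e1=(0,1) f-->(0,2) g-->(0,2,1) h-->(1,2) k-->(1,2)
⟦path⟧: [2 1; 1 2]

Answer: [2 1; 1 2]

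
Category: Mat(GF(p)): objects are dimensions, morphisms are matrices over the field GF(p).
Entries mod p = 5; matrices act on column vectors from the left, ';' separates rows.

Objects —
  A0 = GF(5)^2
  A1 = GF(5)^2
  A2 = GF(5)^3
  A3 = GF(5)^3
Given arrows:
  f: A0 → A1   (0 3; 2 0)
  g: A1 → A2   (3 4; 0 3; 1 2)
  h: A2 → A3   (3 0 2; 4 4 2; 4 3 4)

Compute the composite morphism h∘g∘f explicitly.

Answer: (2 3; 4 2; 1 3)

Trace:
  e0=⟨1,0⟩ f→⟨0,2⟩ g→⟨3,1,4⟩ h→⟨2,4,1⟩
  e1=⟨0,1⟩ f→⟨3,0⟩ g→⟨4,0,3⟩ h→⟨3,2,3⟩
⟦path⟧: (2 3; 4 2; 1 3)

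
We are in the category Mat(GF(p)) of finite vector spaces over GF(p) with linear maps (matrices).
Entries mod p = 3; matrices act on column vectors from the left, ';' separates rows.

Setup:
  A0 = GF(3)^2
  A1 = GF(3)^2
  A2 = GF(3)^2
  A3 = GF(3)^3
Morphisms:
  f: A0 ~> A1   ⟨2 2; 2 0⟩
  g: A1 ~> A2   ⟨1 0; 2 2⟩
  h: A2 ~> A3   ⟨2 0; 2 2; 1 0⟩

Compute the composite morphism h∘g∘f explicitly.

Answer: ⟨1 1; 2 0; 2 2⟩

Work:
  e0=(1,0) f~>(2,2) g~>(2,2) h~>(1,2,2)
  e1=(0,1) f~>(2,0) g~>(2,1) h~>(1,0,2)
⟦path⟧: ⟨1 1; 2 0; 2 2⟩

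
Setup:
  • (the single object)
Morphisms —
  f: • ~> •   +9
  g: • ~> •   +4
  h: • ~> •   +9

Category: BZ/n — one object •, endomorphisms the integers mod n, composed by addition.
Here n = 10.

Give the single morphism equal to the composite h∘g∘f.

  0 +9≡9 +4≡3 +9≡2  (mod 10)
composite: +2

Answer: +2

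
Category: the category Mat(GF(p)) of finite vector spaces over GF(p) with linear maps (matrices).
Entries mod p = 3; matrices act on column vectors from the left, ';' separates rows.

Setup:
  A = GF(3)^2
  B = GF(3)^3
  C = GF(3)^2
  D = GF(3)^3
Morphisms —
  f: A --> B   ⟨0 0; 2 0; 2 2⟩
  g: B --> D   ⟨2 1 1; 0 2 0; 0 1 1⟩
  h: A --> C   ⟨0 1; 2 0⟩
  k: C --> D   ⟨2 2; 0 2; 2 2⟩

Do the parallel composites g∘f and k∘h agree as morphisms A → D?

Answer: COMMUTES

Derivation:
Along f;g (path 1):
  e0=[1,0] f-->[0,2,2] g-->[1,1,1]
  e1=[0,1] f-->[0,0,2] g-->[2,0,2]
  ⟦path⟧₁ = ⟨1 2; 1 0; 1 2⟩
Along h;k (path 2):
  e0=[1,0] h-->[0,2] k-->[1,1,1]
  e1=[0,1] h-->[1,0] k-->[2,0,2]
  ⟦path⟧₂ = ⟨1 2; 1 0; 1 2⟩
Equal? YES — commutes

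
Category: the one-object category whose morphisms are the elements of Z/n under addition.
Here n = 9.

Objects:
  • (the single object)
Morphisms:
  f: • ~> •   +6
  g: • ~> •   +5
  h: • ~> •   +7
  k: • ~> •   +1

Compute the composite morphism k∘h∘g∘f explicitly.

Answer: +1

Trace:
  0 +6≡6 +5≡2 +7≡0 +1≡1  (mod 9)
composite: +1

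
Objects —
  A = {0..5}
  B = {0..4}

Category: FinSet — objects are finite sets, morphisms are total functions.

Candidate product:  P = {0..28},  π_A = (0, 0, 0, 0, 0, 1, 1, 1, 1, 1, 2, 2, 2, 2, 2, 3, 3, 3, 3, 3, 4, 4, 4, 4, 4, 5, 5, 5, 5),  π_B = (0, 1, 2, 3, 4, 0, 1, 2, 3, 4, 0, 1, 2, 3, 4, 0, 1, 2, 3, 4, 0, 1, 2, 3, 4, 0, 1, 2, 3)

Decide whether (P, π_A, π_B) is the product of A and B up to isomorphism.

Answer: NOT A VALID PRODUCT — |P|=29 ≠ |A|·|B|=30

Work:
|A|·|B| = 6·5 = 30;  |P| = 29
  → cardinalities differ; no bijection possible.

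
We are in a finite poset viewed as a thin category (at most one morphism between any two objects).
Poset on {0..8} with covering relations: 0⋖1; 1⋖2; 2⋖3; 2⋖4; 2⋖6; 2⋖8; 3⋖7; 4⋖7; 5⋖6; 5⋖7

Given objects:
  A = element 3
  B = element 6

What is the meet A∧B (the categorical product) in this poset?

Answer: A∧B = 2

Trace:
{x : x⊑A ∧ x⊑B} = {0,1,2}  (A=3, B=6)
  0 ⊑ 2
  1 ⊑ 2
  2 ⊑ 2
glb = 2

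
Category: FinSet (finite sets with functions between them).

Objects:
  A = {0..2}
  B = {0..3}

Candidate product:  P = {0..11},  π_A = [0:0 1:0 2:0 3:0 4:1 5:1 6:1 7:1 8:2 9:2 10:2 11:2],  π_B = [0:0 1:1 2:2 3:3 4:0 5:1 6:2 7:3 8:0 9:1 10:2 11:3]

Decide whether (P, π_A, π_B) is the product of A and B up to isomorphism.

|A|·|B| = 3·4 = 12;  |P| = 12
Check the pairing map k ↦ (π_A(k), π_B(k)):
  0 : (0,0)
  1 : (0,1)
  2 : (0,2)
  3 : (0,3)
  4 : (1,0)
  5 : (1,1)
  6 : (1,2)
  7 : (1,3)
  8 : (2,0)
  9 : (2,1)
  10 : (2,2)
  11 : (2,3)
distinct pairs in image: 12 / 12 needed
  → bijection onto A×B; projections well-typed.

Answer: VALID PRODUCT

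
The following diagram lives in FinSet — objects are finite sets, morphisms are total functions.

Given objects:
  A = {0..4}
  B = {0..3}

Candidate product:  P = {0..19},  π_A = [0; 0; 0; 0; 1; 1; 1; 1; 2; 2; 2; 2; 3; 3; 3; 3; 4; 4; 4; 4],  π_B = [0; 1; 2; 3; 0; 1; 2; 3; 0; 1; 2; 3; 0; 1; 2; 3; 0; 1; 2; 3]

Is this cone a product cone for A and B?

|A|·|B| = 5·4 = 20;  |P| = 20
Check the pairing map k ↦ (π_A(k), π_B(k)):
  0 ↦ (0,0)
  1 ↦ (0,1)
  2 ↦ (0,2)
  3 ↦ (0,3)
  4 ↦ (1,0)
  5 ↦ (1,1)
  6 ↦ (1,2)
  7 ↦ (1,3)
  8 ↦ (2,0)
  9 ↦ (2,1)
  10 ↦ (2,2)
  11 ↦ (2,3)
  12 ↦ (3,0)
  13 ↦ (3,1)
  14 ↦ (3,2)
  15 ↦ (3,3)
  16 ↦ (4,0)
  17 ↦ (4,1)
  18 ↦ (4,2)
  19 ↦ (4,3)
distinct pairs in image: 20 / 20 needed
  → bijection onto A×B; projections well-typed.

Answer: VALID PRODUCT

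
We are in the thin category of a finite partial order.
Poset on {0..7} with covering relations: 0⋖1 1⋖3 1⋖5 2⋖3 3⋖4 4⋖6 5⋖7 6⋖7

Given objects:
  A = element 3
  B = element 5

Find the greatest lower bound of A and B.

Answer: A∧B = 1

Derivation:
{x : x≤A ∧ x≤B} = {0,1}  (A=3, B=5)
  0 ≤ 1
  1 ≤ 1
glb = 1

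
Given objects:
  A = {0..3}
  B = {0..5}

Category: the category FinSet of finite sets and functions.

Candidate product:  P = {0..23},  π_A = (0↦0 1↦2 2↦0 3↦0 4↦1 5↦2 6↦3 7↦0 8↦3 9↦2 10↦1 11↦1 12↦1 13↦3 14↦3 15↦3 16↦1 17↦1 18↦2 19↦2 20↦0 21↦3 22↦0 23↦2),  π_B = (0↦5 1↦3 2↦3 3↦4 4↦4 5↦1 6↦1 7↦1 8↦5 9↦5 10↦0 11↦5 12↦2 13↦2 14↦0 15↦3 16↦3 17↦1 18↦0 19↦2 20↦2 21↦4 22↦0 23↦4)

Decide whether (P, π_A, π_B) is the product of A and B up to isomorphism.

Answer: VALID PRODUCT

Work:
|A|·|B| = 4·6 = 24;  |P| = 24
Check the pairing map k ↦ (π_A(k), π_B(k)):
  0 ↦ (0,5)
  1 ↦ (2,3)
  2 ↦ (0,3)
  3 ↦ (0,4)
  4 ↦ (1,4)
  5 ↦ (2,1)
  6 ↦ (3,1)
  7 ↦ (0,1)
  8 ↦ (3,5)
  9 ↦ (2,5)
  10 ↦ (1,0)
  11 ↦ (1,5)
  12 ↦ (1,2)
  13 ↦ (3,2)
  14 ↦ (3,0)
  15 ↦ (3,3)
  16 ↦ (1,3)
  17 ↦ (1,1)
  18 ↦ (2,0)
  19 ↦ (2,2)
  20 ↦ (0,2)
  21 ↦ (3,4)
  22 ↦ (0,0)
  23 ↦ (2,4)
distinct pairs in image: 24 / 24 needed
  → bijection onto A×B; projections well-typed.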